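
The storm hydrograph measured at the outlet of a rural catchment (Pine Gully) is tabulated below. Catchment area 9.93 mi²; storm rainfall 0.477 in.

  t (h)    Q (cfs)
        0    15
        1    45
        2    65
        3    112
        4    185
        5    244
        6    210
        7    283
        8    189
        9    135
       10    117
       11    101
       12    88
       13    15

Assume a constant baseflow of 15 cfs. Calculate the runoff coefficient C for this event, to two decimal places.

ΣQ_DR = 1594 cfs; V = ΣQ_DR·Δt = 5.738 × 10^6 ft³.
Runoff depth d = V / A = 0.2487 in.
C = d / P = 0.2487 / 0.477 = 0.52.

C ≈ 0.52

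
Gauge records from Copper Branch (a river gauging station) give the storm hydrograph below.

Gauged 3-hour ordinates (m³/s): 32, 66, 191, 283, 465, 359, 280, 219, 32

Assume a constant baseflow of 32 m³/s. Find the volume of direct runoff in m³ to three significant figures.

Direct-runoff ordinates (Q − Q_b): 0.0, 34.0, 159.0, 251.0, 433.0, 327.0, 248.0, 187.0, 0.0 m³/s.
ΣQ_DR = 1639 m³/s.
With Δt = 3 h = 10800 s, V = ΣQ_DR · Δt = 1639 × 10800 = 1.77 × 10^7 m³.

V ≈ 1.77 × 10^7 m³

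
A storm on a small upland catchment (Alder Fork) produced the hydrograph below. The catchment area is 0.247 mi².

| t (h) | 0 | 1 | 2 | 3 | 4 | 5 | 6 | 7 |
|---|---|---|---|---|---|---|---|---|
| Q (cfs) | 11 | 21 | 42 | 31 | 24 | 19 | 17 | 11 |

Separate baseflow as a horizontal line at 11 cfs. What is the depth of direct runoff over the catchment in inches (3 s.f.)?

d ≈ 0.552 in

Direct runoff: 0.0, 10.0, 31.0, 20.0, 13.0, 8.0, 6.0, 0.0 cfs; ΣQ_DR = 88.00 cfs.
V = ΣQ_DR · Δt = 88.00 × 3600 s = 3.168 × 10^5 ft³.
Over A = 0.247 mi², depth = V / A = 0.552 in.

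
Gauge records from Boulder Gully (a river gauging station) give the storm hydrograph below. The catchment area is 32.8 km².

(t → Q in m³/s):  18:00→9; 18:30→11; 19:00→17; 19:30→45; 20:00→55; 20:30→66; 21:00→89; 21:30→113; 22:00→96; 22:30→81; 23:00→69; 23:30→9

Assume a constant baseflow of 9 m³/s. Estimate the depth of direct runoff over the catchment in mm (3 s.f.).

d ≈ 30.3 mm

Direct runoff: 0.0, 2.0, 8.0, 36.0, 46.0, 57.0, 80.0, 104.0, 87.0, 72.0, 60.0, 0.0 m³/s; ΣQ_DR = 552.0 m³/s.
V = ΣQ_DR · Δt = 552.0 × 1800 s = 9.936 × 10^5 m³.
Over A = 32.8 km², depth = V / A = 30.3 mm.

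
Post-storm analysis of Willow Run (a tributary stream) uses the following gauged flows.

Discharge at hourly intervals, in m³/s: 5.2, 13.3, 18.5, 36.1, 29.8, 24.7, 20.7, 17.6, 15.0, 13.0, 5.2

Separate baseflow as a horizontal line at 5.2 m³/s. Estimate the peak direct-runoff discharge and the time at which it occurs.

Q_p = 30.9 m³/s at t = 3 h

Subtracting baseflow gives direct-runoff ordinates: 0.0, 8.1, 13.3, 30.9, 24.6, 19.5, 15.5, 12.4, 9.8, 7.8, 0.0 m³/s.
The maximum is 30.9 m³/s, occurring at the reading for t = 3 h.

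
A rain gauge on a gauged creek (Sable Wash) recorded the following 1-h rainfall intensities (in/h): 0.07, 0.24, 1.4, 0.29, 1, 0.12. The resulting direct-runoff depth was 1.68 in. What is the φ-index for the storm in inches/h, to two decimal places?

φ ≈ 0.36 in/h

Only the 2 blocks with intensity above φ contribute runoff: 1.4, 1 in/h.
Σ(I−φ)·Δt = d  ⇒  (1.4+1 − 2φ)·1 = 1.68
φ = (2.400 − 1.68/1) / 2 = 0.36 in/h.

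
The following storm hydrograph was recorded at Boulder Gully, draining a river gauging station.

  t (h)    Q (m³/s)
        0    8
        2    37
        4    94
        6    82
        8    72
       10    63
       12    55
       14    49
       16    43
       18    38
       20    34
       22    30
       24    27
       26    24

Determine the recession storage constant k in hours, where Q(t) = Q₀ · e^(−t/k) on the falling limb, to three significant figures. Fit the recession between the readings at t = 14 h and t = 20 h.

On the falling limb, Q drops from 49 to 34 m³/s between t = 14 h and t = 20 h (Δt = 6 h).
k = −Δt / ln(Q₂/Q₁) = −6 / ln(34/49) = 16.4 h.

k ≈ 16.4 h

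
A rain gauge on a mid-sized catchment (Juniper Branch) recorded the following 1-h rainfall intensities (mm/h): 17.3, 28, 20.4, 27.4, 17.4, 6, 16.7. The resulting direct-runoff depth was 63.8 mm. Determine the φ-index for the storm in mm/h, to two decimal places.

φ ≈ 10.57 mm/h

Only the 6 blocks with intensity above φ contribute runoff: 17.3, 28, 20.4, 27.4, 17.4, 16.7 mm/h.
Σ(I−φ)·Δt = d  ⇒  (17.3+28+20.4+27.4+17.4+16.7 − 6φ)·1 = 63.8
φ = (127.2 − 63.8/1) / 6 = 10.57 mm/h.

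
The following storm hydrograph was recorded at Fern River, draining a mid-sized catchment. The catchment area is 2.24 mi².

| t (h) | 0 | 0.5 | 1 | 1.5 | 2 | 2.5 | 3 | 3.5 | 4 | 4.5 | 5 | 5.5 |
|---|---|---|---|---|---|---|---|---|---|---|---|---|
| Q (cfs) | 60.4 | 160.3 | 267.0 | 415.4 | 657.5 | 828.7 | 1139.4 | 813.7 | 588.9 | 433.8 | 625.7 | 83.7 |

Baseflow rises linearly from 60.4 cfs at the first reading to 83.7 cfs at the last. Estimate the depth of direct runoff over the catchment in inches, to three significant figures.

Direct runoff: 0.00, 97.78, 202.36, 348.65, 588.63, 757.71, 1066.29, 738.47, 511.55, 354.34, 544.12, 0.00 cfs; ΣQ_DR = 5210 cfs.
V = ΣQ_DR · Δt = 5210 × 1800 s = 9.378 × 10^6 ft³.
Over A = 2.24 mi², depth = V / A = 1.80 in.

d ≈ 1.80 in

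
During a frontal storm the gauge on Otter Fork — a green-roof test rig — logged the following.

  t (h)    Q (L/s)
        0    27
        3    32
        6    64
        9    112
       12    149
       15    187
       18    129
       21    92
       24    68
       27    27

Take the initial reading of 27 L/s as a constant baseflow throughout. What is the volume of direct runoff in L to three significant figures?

V ≈ 6.66 × 10^6 L

Direct-runoff ordinates (Q − Q_b): 0.0, 5.0, 37.0, 85.0, 122.0, 160.0, 102.0, 65.0, 41.0, 0.0 L/s.
ΣQ_DR = 617.0 L/s.
With Δt = 3 h = 10800 s, V = ΣQ_DR · Δt = 617.0 × 10800 = 6.66 × 10^6 L.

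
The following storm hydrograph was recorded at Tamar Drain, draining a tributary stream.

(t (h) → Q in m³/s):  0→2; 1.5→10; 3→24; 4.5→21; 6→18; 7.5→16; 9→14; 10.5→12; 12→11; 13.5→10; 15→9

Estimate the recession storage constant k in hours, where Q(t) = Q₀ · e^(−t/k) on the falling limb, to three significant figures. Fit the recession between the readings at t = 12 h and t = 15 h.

k ≈ 14.9 h

On the falling limb, Q drops from 11 to 9 m³/s between t = 12 h and t = 15 h (Δt = 3 h).
k = −Δt / ln(Q₂/Q₁) = −3 / ln(9/11) = 14.9 h.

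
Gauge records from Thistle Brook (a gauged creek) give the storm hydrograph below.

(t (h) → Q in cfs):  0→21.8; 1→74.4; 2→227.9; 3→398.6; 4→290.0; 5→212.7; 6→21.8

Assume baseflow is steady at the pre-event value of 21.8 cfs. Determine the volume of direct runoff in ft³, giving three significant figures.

V ≈ 3.94 × 10^6 ft³

Direct-runoff ordinates (Q − Q_b): 0.0, 52.6, 206.1, 376.8, 268.2, 190.9, 0.0 cfs.
ΣQ_DR = 1095 cfs.
With Δt = 1 h = 3600 s, V = ΣQ_DR · Δt = 1095 × 3600 = 3.94 × 10^6 ft³.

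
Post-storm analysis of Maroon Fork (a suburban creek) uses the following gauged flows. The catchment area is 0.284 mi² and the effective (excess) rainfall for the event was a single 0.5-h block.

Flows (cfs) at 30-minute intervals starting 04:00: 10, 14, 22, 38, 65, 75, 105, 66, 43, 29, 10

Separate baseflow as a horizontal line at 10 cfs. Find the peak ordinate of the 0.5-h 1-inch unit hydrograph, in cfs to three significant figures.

U_p ≈ 94.9 cfs

Direct runoff: 0.0, 4.0, 12.0, 28.0, 55.0, 65.0, 95.0, 56.0, 33.0, 19.0, 0.0 cfs; ΣQ_DR = 367.0 cfs, peak = 95.0 cfs.
Runoff depth d = ΣQ_DR·Δt / A = 367.0 × 1800 / (0.284 mi²) = 1.001 in.
The 1-inch UH is the DRH scaled by (1 in)/d, so U_p = 95.0 × 1/1.001 = 94.9 cfs.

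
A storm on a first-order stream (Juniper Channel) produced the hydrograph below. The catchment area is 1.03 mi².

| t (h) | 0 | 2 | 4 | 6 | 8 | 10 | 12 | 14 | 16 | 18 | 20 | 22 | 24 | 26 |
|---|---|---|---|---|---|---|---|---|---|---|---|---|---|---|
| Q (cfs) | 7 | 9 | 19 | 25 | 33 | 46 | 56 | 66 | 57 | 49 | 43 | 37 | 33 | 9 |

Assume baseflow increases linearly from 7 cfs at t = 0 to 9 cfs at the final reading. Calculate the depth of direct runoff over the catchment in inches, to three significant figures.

d ≈ 1.13 in

Direct runoff: 0.00, 1.85, 11.69, 17.54, 25.38, 38.23, 48.08, 57.92, 48.77, 40.62, 34.46, 28.31, 24.15, 0.00 cfs; ΣQ_DR = 377.0 cfs.
V = ΣQ_DR · Δt = 377.0 × 7200 s = 2.714 × 10^6 ft³.
Over A = 1.03 mi², depth = V / A = 1.13 in.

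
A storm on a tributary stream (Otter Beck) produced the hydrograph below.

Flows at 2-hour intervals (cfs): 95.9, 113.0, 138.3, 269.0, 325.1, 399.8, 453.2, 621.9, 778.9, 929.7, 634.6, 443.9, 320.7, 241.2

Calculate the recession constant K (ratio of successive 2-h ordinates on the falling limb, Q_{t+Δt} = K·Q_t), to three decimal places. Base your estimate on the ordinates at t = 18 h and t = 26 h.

K ≈ 0.714

Using the recession-limb readings at t = 18 h and t = 26 h: Q falls from 929.7 to 241.2 cfs over 4 intervals.
K = (Q₂/Q₁)^(1/4) = (241.2/929.7)^(1/4) = 0.714.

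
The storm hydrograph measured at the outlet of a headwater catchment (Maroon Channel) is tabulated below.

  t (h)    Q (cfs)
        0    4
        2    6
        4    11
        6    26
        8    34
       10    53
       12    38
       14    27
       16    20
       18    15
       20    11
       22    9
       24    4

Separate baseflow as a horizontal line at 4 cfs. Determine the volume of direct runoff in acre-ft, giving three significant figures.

V ≈ 34.0 acre-ft

Direct-runoff ordinates (Q − Q_b): 0.0, 2.0, 7.0, 22.0, 30.0, 49.0, 34.0, 23.0, 16.0, 11.0, 7.0, 5.0, 0.0 cfs.
ΣQ_DR = 206.0 cfs.
With Δt = 2 h = 7200 s, V = ΣQ_DR · Δt = 206.0 × 7200 = 1.48 × 10^6 ft³ = 34.0 acre-ft.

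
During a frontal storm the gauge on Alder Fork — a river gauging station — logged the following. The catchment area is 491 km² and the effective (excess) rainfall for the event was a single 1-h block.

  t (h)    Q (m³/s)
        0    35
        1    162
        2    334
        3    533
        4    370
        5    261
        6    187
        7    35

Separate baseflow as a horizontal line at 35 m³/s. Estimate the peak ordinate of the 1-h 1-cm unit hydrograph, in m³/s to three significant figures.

Direct runoff: 0.0, 127.0, 299.0, 498.0, 335.0, 226.0, 152.0, 0.0 m³/s; ΣQ_DR = 1637 m³/s, peak = 498.0 m³/s.
Runoff depth d = ΣQ_DR·Δt / A = 1637 × 3600 / (491 km²) = 12.00 mm.
The 1-cm UH is the DRH scaled by (10 mm)/d, so U_p = 498.0 × 10/12.00 = 415 m³/s.

U_p ≈ 415 m³/s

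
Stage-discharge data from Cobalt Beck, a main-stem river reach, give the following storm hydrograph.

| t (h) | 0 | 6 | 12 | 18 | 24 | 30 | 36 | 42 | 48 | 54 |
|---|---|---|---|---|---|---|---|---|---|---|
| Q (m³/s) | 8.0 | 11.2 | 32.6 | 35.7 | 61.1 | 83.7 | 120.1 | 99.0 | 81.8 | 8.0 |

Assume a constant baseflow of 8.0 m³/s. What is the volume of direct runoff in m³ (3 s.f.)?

Direct-runoff ordinates (Q − Q_b): 0.0, 3.2, 24.6, 27.7, 53.1, 75.7, 112.1, 91.0, 73.8, 0.0 m³/s.
ΣQ_DR = 461.2 m³/s.
With Δt = 6 h = 21600 s, V = ΣQ_DR · Δt = 461.2 × 21600 = 9.96 × 10^6 m³.

V ≈ 9.96 × 10^6 m³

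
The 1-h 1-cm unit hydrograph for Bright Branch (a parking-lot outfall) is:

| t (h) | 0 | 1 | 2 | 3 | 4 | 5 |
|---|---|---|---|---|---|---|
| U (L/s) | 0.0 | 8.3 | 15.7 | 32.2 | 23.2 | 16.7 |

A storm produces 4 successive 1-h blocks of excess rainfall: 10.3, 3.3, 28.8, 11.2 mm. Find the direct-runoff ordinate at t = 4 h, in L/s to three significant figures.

By discrete convolution, Q_j = Σ (P_i / 10 mm) · U_{j−i}.
At t = 4 h (j=4): Q = (10.3/10)·23.2 + (3.3/10)·32.2 + (28.8/10)·15.7 + (11.2/10)·8.3 = 89.0 L/s.

Q ≈ 89.0 L/s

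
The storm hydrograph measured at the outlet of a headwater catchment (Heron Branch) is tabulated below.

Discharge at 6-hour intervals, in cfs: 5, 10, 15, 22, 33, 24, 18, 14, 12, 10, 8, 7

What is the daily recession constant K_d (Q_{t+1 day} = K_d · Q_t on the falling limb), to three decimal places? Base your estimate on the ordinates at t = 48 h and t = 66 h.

K_d ≈ 0.487

Between t = 48 h and t = 66 h the flow falls from 12 to 7 cfs over 3×6 h = 18 h.
Per-interval ratio K = (7/12)^(1/3) = 0.8355; K_d = K^(24/6) = 0.487.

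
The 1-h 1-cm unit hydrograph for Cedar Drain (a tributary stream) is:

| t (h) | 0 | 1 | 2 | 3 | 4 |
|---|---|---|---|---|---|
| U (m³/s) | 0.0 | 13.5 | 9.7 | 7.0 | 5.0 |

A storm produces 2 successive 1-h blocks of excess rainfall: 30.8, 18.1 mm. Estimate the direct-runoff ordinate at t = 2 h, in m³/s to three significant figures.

By discrete convolution, Q_j = Σ (P_i / 10 mm) · U_{j−i}.
At t = 2 h (j=2): Q = (30.8/10)·9.7 + (18.1/10)·13.5 = 54.3 m³/s.

Q ≈ 54.3 m³/s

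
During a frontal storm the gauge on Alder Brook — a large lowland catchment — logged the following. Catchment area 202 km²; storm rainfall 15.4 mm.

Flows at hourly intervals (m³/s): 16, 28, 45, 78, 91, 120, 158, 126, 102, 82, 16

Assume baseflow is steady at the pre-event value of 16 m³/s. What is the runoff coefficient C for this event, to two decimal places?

C ≈ 0.79

ΣQ_DR = 686.0 m³/s; V = ΣQ_DR·Δt = 2.470 × 10^6 m³.
Runoff depth d = V / A = 12.23 mm.
C = d / P = 12.23 / 15.4 = 0.79.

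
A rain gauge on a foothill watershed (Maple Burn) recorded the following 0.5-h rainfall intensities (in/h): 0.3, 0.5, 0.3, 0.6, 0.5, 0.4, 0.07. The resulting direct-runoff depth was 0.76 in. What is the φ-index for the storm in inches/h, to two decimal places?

φ ≈ 0.18 in/h

Only the 6 blocks with intensity above φ contribute runoff: 0.3, 0.5, 0.3, 0.6, 0.5, 0.4 in/h.
Σ(I−φ)·Δt = d  ⇒  (0.3+0.5+0.3+0.6+0.5+0.4 − 6φ)·0.5 = 0.76
φ = (2.600 − 0.76/0.5) / 6 = 0.18 in/h.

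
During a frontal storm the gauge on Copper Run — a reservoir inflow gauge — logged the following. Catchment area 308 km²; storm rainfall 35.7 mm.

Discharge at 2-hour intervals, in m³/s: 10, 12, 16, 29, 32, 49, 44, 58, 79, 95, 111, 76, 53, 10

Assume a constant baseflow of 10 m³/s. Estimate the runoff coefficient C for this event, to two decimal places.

ΣQ_DR = 534.0 m³/s; V = ΣQ_DR·Δt = 3.845 × 10^6 m³.
Runoff depth d = V / A = 12.48 mm.
C = d / P = 12.48 / 35.7 = 0.35.

C ≈ 0.35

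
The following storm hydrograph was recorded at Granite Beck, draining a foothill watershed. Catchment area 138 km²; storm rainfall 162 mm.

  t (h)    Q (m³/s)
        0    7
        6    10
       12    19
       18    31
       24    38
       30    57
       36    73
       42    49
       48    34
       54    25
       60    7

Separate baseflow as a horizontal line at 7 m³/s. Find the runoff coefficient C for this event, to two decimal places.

ΣQ_DR = 273.0 m³/s; V = ΣQ_DR·Δt = 5.897 × 10^6 m³.
Runoff depth d = V / A = 42.73 mm.
C = d / P = 42.73 / 162 = 0.26.

C ≈ 0.26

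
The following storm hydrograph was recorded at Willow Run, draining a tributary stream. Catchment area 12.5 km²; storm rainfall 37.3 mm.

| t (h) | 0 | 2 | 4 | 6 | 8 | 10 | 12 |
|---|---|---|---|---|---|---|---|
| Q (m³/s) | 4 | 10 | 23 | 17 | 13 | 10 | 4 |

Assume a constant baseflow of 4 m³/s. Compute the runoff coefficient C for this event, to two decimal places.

C ≈ 0.82

ΣQ_DR = 53.00 m³/s; V = ΣQ_DR·Δt = 3.816 × 10^5 m³.
Runoff depth d = V / A = 30.53 mm.
C = d / P = 30.53 / 37.3 = 0.82.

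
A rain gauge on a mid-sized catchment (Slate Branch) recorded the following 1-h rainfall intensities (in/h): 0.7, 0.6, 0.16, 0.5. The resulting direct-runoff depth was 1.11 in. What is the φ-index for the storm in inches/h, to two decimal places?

Only the 3 blocks with intensity above φ contribute runoff: 0.7, 0.6, 0.5 in/h.
Σ(I−φ)·Δt = d  ⇒  (0.7+0.6+0.5 − 3φ)·1 = 1.11
φ = (1.800 − 1.11/1) / 3 = 0.23 in/h.

φ ≈ 0.23 in/h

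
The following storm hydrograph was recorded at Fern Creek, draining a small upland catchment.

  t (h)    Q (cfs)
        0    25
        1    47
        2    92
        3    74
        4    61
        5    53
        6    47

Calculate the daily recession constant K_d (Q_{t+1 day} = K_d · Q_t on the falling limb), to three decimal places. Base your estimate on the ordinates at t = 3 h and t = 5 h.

Between t = 3 h and t = 5 h the flow falls from 74 to 53 cfs over 2×1 h = 2 h.
Per-interval ratio K = (53/74)^(1/2) = 0.8463; K_d = K^(24/1) = 0.018.

K_d ≈ 0.018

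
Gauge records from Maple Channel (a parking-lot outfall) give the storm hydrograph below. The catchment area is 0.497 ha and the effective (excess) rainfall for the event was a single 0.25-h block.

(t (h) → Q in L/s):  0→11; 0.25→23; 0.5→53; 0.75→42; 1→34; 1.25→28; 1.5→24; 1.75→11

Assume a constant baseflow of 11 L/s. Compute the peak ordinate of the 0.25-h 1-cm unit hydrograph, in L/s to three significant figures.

Direct runoff: 0.0, 12.0, 42.0, 31.0, 23.0, 17.0, 13.0, 0.0 L/s; ΣQ_DR = 138.0 L/s, peak = 42.0 L/s.
Runoff depth d = ΣQ_DR·Δt / A = 138.0 × 900 / (0.497 ha) = 24.99 mm.
The 1-cm UH is the DRH scaled by (10 mm)/d, so U_p = 42.0 × 10/24.99 = 16.8 L/s.

U_p ≈ 16.8 L/s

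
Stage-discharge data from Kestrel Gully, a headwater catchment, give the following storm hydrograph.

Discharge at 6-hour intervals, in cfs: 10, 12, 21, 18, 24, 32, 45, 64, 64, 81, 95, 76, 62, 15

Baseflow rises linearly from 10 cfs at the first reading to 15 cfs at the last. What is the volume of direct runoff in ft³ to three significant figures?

V ≈ 9.59 × 10^6 ft³

Direct-runoff ordinates (Q − Q_b): 0.00, 1.62, 10.23, 6.85, 12.46, 20.08, 32.69, 51.31, 50.92, 67.54, 81.15, 61.77, 47.38, 0.00 cfs.
ΣQ_DR = 444.0 cfs.
With Δt = 6 h = 21600 s, V = ΣQ_DR · Δt = 444.0 × 21600 = 9.59 × 10^6 ft³.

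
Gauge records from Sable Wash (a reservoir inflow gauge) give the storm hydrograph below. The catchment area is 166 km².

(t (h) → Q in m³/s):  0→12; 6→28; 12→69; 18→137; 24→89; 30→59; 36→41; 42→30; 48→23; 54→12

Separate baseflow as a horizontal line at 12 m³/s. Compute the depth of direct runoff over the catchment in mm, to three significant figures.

d ≈ 49.4 mm

Direct runoff: 0.0, 16.0, 57.0, 125.0, 77.0, 47.0, 29.0, 18.0, 11.0, 0.0 m³/s; ΣQ_DR = 380.0 m³/s.
V = ΣQ_DR · Δt = 380.0 × 21600 s = 8.208 × 10^6 m³.
Over A = 166 km², depth = V / A = 49.4 mm.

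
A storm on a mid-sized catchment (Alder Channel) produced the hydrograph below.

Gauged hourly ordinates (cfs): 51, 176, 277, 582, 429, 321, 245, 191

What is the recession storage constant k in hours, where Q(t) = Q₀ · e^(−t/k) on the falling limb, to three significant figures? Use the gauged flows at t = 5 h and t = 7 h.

k ≈ 3.85 h

On the falling limb, Q drops from 321 to 191 cfs between t = 5 h and t = 7 h (Δt = 2 h).
k = −Δt / ln(Q₂/Q₁) = −2 / ln(191/321) = 3.85 h.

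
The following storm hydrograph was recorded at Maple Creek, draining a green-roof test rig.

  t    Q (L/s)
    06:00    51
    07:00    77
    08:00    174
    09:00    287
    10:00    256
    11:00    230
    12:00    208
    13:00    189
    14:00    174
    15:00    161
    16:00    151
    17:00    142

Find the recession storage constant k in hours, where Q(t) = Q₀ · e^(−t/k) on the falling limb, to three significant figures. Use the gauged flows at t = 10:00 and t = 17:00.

On the falling limb, Q drops from 256 to 142 L/s between t = 10:00 and t = 17:00 (Δt = 7 h).
k = −Δt / ln(Q₂/Q₁) = −7 / ln(142/256) = 11.9 h.

k ≈ 11.9 h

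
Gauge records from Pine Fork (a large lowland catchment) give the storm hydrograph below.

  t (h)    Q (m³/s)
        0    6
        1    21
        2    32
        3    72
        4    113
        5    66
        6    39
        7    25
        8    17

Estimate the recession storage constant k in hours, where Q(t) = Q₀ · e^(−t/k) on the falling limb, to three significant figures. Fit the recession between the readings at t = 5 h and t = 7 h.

k ≈ 2.06 h

On the falling limb, Q drops from 66 to 25 m³/s between t = 5 h and t = 7 h (Δt = 2 h).
k = −Δt / ln(Q₂/Q₁) = −2 / ln(25/66) = 2.06 h.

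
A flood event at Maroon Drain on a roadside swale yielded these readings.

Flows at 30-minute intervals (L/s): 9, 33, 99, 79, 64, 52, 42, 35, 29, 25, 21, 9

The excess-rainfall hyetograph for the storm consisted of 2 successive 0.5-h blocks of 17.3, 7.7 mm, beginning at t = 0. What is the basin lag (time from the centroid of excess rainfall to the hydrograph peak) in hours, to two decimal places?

t_L ≈ 0.60 h

Centroid of excess rainfall: t_c = Σ P_i·t̄_i / ΣP_i = 0.4040 h (block centres at 0.25, 0.75 h).
Hydrograph peak occurs at t = 1 h, so basin lag t_L = 1 − 0.4040 = 0.60 h.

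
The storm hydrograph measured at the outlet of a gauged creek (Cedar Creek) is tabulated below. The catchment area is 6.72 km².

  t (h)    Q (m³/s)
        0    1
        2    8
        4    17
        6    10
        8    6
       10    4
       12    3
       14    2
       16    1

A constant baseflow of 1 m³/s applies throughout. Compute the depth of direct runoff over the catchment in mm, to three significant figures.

Direct runoff: 0.0, 7.0, 16.0, 9.0, 5.0, 3.0, 2.0, 1.0, 0.0 m³/s; ΣQ_DR = 43.00 m³/s.
V = ΣQ_DR · Δt = 43.00 × 7200 s = 3.096 × 10^5 m³.
Over A = 6.72 km², depth = V / A = 46.1 mm.

d ≈ 46.1 mm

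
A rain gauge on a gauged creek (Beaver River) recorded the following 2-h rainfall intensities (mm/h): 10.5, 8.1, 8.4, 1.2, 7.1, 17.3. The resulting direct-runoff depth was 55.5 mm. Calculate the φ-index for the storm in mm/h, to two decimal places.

Only the 5 blocks with intensity above φ contribute runoff: 10.5, 8.1, 8.4, 7.1, 17.3 mm/h.
Σ(I−φ)·Δt = d  ⇒  (10.5+8.1+8.4+7.1+17.3 − 5φ)·2 = 55.5
φ = (51.40 − 55.5/2) / 5 = 4.73 mm/h.

φ ≈ 4.73 mm/h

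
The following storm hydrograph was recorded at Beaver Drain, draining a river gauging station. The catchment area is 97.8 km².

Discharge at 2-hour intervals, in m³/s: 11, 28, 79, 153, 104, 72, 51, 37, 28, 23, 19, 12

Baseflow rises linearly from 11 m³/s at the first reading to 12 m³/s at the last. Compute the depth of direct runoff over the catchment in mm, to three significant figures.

d ≈ 35.3 mm

Direct runoff: 0.00, 16.91, 67.82, 141.73, 92.64, 60.55, 39.45, 25.36, 16.27, 11.18, 7.09, 0.00 m³/s; ΣQ_DR = 479.0 m³/s.
V = ΣQ_DR · Δt = 479.0 × 7200 s = 3.449 × 10^6 m³.
Over A = 97.8 km², depth = V / A = 35.3 mm.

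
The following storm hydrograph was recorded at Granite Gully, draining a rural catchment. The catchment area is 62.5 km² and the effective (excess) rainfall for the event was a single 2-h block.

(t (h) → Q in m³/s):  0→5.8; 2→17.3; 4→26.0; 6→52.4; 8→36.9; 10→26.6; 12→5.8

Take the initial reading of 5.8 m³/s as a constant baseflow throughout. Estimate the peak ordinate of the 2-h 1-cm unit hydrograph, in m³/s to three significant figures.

U_p ≈ 31.1 m³/s

Direct runoff: 0.0, 11.5, 20.2, 46.6, 31.1, 20.8, 0.0 m³/s; ΣQ_DR = 130.2 m³/s, peak = 46.6 m³/s.
Runoff depth d = ΣQ_DR·Δt / A = 130.2 × 7200 / (62.5 km²) = 15.00 mm.
The 1-cm UH is the DRH scaled by (10 mm)/d, so U_p = 46.6 × 10/15.00 = 31.1 m³/s.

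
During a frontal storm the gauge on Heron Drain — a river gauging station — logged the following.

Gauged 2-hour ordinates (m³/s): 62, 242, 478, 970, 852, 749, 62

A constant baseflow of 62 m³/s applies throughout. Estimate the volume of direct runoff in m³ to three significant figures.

Direct-runoff ordinates (Q − Q_b): 0.0, 180.0, 416.0, 908.0, 790.0, 687.0, 0.0 m³/s.
ΣQ_DR = 2981 m³/s.
With Δt = 2 h = 7200 s, V = ΣQ_DR · Δt = 2981 × 7200 = 2.15 × 10^7 m³.

V ≈ 2.15 × 10^7 m³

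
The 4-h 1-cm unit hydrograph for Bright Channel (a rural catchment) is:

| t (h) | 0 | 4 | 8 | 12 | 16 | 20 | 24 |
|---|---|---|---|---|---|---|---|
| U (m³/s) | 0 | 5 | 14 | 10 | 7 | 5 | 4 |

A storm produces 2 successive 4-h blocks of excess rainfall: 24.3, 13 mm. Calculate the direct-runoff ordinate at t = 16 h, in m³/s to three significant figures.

By discrete convolution, Q_j = Σ (P_i / 10 mm) · U_{j−i}.
At t = 16 h (j=4): Q = (24.3/10)·7 + (13/10)·10 = 30.0 m³/s.

Q ≈ 30.0 m³/s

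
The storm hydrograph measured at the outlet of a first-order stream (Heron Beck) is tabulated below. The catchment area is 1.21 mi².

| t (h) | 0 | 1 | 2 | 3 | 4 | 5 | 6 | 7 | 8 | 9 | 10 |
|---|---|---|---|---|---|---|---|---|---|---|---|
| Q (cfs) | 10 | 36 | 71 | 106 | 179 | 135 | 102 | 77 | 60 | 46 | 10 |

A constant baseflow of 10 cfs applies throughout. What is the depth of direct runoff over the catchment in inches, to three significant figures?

d ≈ 0.925 in

Direct runoff: 0.0, 26.0, 61.0, 96.0, 169.0, 125.0, 92.0, 67.0, 50.0, 36.0, 0.0 cfs; ΣQ_DR = 722.0 cfs.
V = ΣQ_DR · Δt = 722.0 × 3600 s = 2.599 × 10^6 ft³.
Over A = 1.21 mi², depth = V / A = 0.925 in.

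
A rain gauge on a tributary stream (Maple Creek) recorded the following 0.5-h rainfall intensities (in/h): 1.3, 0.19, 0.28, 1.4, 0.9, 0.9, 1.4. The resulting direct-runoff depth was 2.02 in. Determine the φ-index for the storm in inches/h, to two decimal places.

Only the 5 blocks with intensity above φ contribute runoff: 1.3, 1.4, 0.9, 0.9, 1.4 in/h.
Σ(I−φ)·Δt = d  ⇒  (1.3+1.4+0.9+0.9+1.4 − 5φ)·0.5 = 2.02
φ = (5.900 − 2.02/0.5) / 5 = 0.37 in/h.

φ ≈ 0.37 in/h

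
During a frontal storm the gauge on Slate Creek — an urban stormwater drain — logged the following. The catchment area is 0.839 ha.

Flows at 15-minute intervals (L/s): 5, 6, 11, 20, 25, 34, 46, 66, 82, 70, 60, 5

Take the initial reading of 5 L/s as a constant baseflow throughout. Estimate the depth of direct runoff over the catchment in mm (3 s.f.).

d ≈ 39.7 mm

Direct runoff: 0.0, 1.0, 6.0, 15.0, 20.0, 29.0, 41.0, 61.0, 77.0, 65.0, 55.0, 0.0 L/s; ΣQ_DR = 370.0 L/s.
V = ΣQ_DR · Δt = 370.0 × 900 s = 3.330 × 10^5 L.
Over A = 0.839 ha, depth = V / A = 39.7 mm.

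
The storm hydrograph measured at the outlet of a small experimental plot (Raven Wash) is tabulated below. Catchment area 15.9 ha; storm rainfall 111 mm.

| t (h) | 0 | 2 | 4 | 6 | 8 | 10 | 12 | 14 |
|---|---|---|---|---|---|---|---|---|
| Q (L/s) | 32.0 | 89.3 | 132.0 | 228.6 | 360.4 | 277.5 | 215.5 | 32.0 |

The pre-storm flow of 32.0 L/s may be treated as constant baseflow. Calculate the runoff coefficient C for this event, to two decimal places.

C ≈ 0.45

ΣQ_DR = 1111 L/s; V = ΣQ_DR·Δt = 8.001 × 10^6 L.
Runoff depth d = V / A = 50.32 mm.
C = d / P = 50.32 / 111 = 0.45.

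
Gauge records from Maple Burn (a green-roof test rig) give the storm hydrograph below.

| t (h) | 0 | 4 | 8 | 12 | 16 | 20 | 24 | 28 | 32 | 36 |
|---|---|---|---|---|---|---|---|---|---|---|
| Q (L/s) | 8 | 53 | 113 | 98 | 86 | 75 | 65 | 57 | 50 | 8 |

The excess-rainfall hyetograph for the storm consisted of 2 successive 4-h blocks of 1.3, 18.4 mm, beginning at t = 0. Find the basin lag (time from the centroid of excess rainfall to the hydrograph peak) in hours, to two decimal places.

t_L ≈ 2.26 h

Centroid of excess rainfall: t_c = Σ P_i·t̄_i / ΣP_i = 5.7360 h (block centres at 2, 6 h).
Hydrograph peak occurs at t = 8 h, so basin lag t_L = 8 − 5.7360 = 2.26 h.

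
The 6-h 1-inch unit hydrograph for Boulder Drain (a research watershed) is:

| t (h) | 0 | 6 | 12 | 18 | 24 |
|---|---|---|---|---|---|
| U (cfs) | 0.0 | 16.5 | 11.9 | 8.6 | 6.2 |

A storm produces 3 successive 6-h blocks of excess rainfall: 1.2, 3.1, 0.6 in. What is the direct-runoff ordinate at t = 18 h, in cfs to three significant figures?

Q ≈ 57.1 cfs

By discrete convolution, Q_j = Σ (P_i / 1 in) · U_{j−i}.
At t = 18 h (j=3): Q = (1.2/1)·8.6 + (3.1/1)·11.9 + (0.6/1)·16.5 = 57.1 cfs.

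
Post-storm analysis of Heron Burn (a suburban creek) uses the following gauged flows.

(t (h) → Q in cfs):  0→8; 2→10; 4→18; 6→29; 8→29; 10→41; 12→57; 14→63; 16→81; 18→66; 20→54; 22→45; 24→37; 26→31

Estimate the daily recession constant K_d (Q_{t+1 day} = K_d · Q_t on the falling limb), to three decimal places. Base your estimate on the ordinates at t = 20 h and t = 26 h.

Between t = 20 h and t = 26 h the flow falls from 54 to 31 cfs over 3×2 h = 6 h.
Per-interval ratio K = (31/54)^(1/3) = 0.8311; K_d = K^(24/2) = 0.109.

K_d ≈ 0.109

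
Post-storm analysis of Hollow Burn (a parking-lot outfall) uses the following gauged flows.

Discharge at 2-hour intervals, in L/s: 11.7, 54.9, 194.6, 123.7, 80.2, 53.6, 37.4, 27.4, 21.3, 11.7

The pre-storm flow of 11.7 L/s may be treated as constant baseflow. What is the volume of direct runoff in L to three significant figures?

Direct-runoff ordinates (Q − Q_b): 0.0, 43.2, 182.9, 112.0, 68.5, 41.9, 25.7, 15.7, 9.6, 0.0 L/s.
ΣQ_DR = 499.5 L/s.
With Δt = 2 h = 7200 s, V = ΣQ_DR · Δt = 499.5 × 7200 = 3.60 × 10^6 L.

V ≈ 3.60 × 10^6 L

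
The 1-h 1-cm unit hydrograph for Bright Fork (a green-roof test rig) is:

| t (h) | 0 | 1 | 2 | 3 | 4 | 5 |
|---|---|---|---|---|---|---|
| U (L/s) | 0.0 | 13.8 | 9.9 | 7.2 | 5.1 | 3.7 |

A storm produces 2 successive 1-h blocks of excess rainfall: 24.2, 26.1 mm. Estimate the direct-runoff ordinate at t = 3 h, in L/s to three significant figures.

Q ≈ 43.3 L/s

By discrete convolution, Q_j = Σ (P_i / 10 mm) · U_{j−i}.
At t = 3 h (j=3): Q = (24.2/10)·7.2 + (26.1/10)·9.9 = 43.3 L/s.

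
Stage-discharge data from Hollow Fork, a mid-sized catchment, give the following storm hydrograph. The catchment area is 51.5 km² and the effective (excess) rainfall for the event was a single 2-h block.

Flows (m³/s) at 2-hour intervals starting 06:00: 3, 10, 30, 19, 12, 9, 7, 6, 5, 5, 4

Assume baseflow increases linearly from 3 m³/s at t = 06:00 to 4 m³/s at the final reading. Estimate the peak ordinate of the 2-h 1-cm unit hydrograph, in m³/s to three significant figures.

U_p ≈ 26.8 m³/s

Direct runoff: 0.00, 6.90, 26.80, 15.70, 8.60, 5.50, 3.40, 2.30, 1.20, 1.10, 0.00 m³/s; ΣQ_DR = 71.50 m³/s, peak = 26.80 m³/s.
Runoff depth d = ΣQ_DR·Δt / A = 71.50 × 7200 / (51.5 km²) = 9.996 mm.
The 1-cm UH is the DRH scaled by (10 mm)/d, so U_p = 26.80 × 10/9.996 = 26.8 m³/s.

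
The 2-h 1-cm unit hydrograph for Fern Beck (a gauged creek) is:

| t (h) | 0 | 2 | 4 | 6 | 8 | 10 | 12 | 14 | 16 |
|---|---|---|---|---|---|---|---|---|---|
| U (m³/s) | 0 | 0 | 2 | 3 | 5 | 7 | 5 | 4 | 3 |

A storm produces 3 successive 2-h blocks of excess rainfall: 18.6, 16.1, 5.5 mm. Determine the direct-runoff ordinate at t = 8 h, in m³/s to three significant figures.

Q ≈ 15.2 m³/s

By discrete convolution, Q_j = Σ (P_i / 10 mm) · U_{j−i}.
At t = 8 h (j=4): Q = (18.6/10)·5 + (16.1/10)·3 + (5.5/10)·2 = 15.2 m³/s.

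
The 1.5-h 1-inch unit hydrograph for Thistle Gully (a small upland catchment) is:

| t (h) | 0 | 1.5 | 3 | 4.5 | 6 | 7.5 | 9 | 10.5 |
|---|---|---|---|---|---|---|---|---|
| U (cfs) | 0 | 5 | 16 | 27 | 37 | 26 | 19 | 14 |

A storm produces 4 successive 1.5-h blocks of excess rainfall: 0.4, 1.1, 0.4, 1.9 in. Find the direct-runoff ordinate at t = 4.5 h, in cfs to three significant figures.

By discrete convolution, Q_j = Σ (P_i / 1 in) · U_{j−i}.
At t = 4.5 h (j=3): Q = (0.4/1)·27 + (1.1/1)·16 + (0.4/1)·5 + (1.9/1)·0 = 30.4 cfs.

Q ≈ 30.4 cfs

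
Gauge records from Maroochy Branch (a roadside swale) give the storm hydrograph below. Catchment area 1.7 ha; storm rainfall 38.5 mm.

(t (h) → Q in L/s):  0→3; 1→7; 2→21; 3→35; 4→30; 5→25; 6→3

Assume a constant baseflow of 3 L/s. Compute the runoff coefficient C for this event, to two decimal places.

C ≈ 0.57

ΣQ_DR = 103.0 L/s; V = ΣQ_DR·Δt = 3.708 × 10^5 L.
Runoff depth d = V / A = 21.81 mm.
C = d / P = 21.81 / 38.5 = 0.57.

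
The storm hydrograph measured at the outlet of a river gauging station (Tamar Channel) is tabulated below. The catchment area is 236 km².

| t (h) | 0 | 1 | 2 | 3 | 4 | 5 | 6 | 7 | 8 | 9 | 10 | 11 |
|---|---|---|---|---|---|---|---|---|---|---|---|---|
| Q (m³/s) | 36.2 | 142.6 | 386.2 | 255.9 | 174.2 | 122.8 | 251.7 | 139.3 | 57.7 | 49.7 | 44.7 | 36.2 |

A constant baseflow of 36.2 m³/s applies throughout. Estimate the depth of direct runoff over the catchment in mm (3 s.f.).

Direct runoff: 0.0, 106.4, 350.0, 219.7, 138.0, 86.6, 215.5, 103.1, 21.5, 13.5, 8.5, 0.0 m³/s; ΣQ_DR = 1263 m³/s.
V = ΣQ_DR · Δt = 1263 × 3600 s = 4.546 × 10^6 m³.
Over A = 236 km², depth = V / A = 19.3 mm.

d ≈ 19.3 mm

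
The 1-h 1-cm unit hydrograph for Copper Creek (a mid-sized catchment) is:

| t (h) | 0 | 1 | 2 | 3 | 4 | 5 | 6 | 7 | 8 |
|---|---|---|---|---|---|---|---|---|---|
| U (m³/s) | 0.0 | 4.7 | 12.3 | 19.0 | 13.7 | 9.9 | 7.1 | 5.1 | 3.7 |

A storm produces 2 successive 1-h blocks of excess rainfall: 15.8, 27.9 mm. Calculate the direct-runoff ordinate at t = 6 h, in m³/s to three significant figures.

By discrete convolution, Q_j = Σ (P_i / 10 mm) · U_{j−i}.
At t = 6 h (j=6): Q = (15.8/10)·7.1 + (27.9/10)·9.9 = 38.8 m³/s.

Q ≈ 38.8 m³/s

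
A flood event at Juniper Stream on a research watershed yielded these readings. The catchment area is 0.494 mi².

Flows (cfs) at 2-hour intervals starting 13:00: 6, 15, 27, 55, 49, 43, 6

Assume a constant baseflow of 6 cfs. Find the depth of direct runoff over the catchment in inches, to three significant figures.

Direct runoff: 0.0, 9.0, 21.0, 49.0, 43.0, 37.0, 0.0 cfs; ΣQ_DR = 159.0 cfs.
V = ΣQ_DR · Δt = 159.0 × 7200 s = 1.145 × 10^6 ft³.
Over A = 0.494 mi², depth = V / A = 0.998 in.

d ≈ 0.998 in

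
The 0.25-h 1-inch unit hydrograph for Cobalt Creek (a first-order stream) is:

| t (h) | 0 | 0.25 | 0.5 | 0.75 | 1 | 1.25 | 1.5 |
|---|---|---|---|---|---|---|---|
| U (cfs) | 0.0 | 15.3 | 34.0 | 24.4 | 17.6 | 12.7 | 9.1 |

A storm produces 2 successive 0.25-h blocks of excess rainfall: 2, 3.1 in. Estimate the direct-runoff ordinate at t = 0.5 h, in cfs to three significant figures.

By discrete convolution, Q_j = Σ (P_i / 1 in) · U_{j−i}.
At t = 0.5 h (j=2): Q = (2/1)·34.0 + (3.1/1)·15.3 = 115 cfs.

Q ≈ 115 cfs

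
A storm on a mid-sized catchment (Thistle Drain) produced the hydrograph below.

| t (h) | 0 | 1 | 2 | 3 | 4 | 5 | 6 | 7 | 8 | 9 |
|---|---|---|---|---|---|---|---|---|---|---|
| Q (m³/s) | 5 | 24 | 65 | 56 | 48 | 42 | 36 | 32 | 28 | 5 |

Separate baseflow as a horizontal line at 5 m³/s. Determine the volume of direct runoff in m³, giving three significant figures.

Direct-runoff ordinates (Q − Q_b): 0.0, 19.0, 60.0, 51.0, 43.0, 37.0, 31.0, 27.0, 23.0, 0.0 m³/s.
ΣQ_DR = 291.0 m³/s.
With Δt = 1 h = 3600 s, V = ΣQ_DR · Δt = 291.0 × 3600 = 1.05 × 10^6 m³.

V ≈ 1.05 × 10^6 m³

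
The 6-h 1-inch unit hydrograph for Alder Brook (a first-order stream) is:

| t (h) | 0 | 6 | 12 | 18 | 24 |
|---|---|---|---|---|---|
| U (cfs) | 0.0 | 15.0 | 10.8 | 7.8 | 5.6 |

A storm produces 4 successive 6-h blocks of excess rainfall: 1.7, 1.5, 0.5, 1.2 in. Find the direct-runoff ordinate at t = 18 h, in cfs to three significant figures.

By discrete convolution, Q_j = Σ (P_i / 1 in) · U_{j−i}.
At t = 18 h (j=3): Q = (1.7/1)·7.8 + (1.5/1)·10.8 + (0.5/1)·15.0 + (1.2/1)·0.0 = 37.0 cfs.

Q ≈ 37.0 cfs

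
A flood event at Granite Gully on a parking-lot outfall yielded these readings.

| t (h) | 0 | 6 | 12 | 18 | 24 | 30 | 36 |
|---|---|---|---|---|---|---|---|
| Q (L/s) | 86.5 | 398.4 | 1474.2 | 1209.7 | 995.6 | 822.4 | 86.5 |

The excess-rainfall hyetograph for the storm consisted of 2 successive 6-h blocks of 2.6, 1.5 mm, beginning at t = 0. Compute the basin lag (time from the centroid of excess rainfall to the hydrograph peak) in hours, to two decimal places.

t_L ≈ 6.80 h

Centroid of excess rainfall: t_c = Σ P_i·t̄_i / ΣP_i = 5.1951 h (block centres at 3, 9 h).
Hydrograph peak occurs at t = 12 h, so basin lag t_L = 12 − 5.1951 = 6.80 h.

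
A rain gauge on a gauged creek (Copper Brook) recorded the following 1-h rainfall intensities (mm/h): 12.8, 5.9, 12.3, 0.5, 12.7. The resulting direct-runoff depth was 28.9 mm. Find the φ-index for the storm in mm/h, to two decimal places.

φ ≈ 3.70 mm/h

Only the 4 blocks with intensity above φ contribute runoff: 12.8, 5.9, 12.3, 12.7 mm/h.
Σ(I−φ)·Δt = d  ⇒  (12.8+5.9+12.3+12.7 − 4φ)·1 = 28.9
φ = (43.70 − 28.9/1) / 4 = 3.70 mm/h.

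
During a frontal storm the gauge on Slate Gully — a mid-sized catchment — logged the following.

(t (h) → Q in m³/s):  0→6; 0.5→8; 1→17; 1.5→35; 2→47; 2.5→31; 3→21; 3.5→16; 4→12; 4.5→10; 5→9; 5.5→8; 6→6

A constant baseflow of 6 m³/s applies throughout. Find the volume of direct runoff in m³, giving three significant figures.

V ≈ 2.66 × 10^5 m³

Direct-runoff ordinates (Q − Q_b): 0.0, 2.0, 11.0, 29.0, 41.0, 25.0, 15.0, 10.0, 6.0, 4.0, 3.0, 2.0, 0.0 m³/s.
ΣQ_DR = 148.0 m³/s.
With Δt = 0.5 h = 1800 s, V = ΣQ_DR · Δt = 148.0 × 1800 = 2.66 × 10^5 m³.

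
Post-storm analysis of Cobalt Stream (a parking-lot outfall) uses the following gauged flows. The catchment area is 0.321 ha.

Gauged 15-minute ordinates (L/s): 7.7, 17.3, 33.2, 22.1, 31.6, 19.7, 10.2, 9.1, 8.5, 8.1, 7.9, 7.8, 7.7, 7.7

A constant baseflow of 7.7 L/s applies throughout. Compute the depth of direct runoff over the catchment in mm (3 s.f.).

Direct runoff: 0.0, 9.6, 25.5, 14.4, 23.9, 12.0, 2.5, 1.4, 0.8, 0.4, 0.2, 0.1, 0.0, 0.0 L/s; ΣQ_DR = 90.80 L/s.
V = ΣQ_DR · Δt = 90.80 × 900 s = 81720 L.
Over A = 0.321 ha, depth = V / A = 25.5 mm.

d ≈ 25.5 mm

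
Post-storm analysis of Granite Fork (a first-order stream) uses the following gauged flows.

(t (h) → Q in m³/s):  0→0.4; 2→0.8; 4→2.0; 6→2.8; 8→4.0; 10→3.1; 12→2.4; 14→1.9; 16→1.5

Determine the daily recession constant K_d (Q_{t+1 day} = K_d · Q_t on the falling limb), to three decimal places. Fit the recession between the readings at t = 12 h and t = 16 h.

Between t = 12 h and t = 16 h the flow falls from 2.4 to 1.5 m³/s over 2×2 h = 4 h.
Per-interval ratio K = (1.5/2.4)^(1/2) = 0.7906; K_d = K^(24/2) = 0.060.

K_d ≈ 0.060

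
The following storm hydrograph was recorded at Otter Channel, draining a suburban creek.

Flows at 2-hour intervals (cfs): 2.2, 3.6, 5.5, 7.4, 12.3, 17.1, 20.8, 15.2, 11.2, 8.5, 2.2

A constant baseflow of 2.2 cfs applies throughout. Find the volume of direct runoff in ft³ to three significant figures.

Direct-runoff ordinates (Q − Q_b): 0.0, 1.4, 3.3, 5.2, 10.1, 14.9, 18.6, 13.0, 9.0, 6.3, 0.0 cfs.
ΣQ_DR = 81.80 cfs.
With Δt = 2 h = 7200 s, V = ΣQ_DR · Δt = 81.80 × 7200 = 5.89 × 10^5 ft³.

V ≈ 5.89 × 10^5 ft³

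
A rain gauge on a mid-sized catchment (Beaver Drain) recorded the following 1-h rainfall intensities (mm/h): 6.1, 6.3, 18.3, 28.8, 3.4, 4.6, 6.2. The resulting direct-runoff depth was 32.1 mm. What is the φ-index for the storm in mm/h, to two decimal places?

Only the 2 blocks with intensity above φ contribute runoff: 18.3, 28.8 mm/h.
Σ(I−φ)·Δt = d  ⇒  (18.3+28.8 − 2φ)·1 = 32.1
φ = (47.10 − 32.1/1) / 2 = 7.50 mm/h.

φ ≈ 7.50 mm/h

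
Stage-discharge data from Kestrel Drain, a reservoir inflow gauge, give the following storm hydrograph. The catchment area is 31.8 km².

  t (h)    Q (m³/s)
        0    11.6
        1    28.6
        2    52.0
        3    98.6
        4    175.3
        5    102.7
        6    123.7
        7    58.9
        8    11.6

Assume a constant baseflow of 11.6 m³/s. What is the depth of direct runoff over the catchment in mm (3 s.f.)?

d ≈ 63.2 mm

Direct runoff: 0.0, 17.0, 40.4, 87.0, 163.7, 91.1, 112.1, 47.3, 0.0 m³/s; ΣQ_DR = 558.6 m³/s.
V = ΣQ_DR · Δt = 558.6 × 3600 s = 2.011 × 10^6 m³.
Over A = 31.8 km², depth = V / A = 63.2 mm.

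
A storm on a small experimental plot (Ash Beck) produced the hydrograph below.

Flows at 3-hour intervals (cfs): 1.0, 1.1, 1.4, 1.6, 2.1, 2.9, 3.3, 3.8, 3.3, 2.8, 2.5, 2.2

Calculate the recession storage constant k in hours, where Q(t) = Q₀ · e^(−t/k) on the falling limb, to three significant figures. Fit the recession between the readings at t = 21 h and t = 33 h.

k ≈ 22.0 h

On the falling limb, Q drops from 3.8 to 2.2 cfs between t = 21 h and t = 33 h (Δt = 12 h).
k = −Δt / ln(Q₂/Q₁) = −12 / ln(2.2/3.8) = 22.0 h.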